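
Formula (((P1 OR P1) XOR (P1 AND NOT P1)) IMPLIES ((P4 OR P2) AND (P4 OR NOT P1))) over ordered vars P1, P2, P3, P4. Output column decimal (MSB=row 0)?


Formula: (((P1 OR P1) XOR (P1 AND NOT P1)) IMPLIES ((P4 OR P2) AND (P4 OR NOT P1))) over P1, P2, P3, P4 (16 rows)
Evaluate each row (bits = P1,P2,P3,P4, MSB first):
  row 0 [0000]: (((0 OR 0) XOR (0 AND NOT 0)) IMPLIES ((0 OR 0) AND (0 OR NOT 0))) -> 1
  row 1 [0001]: (((0 OR 0) XOR (0 AND NOT 0)) IMPLIES ((1 OR 0) AND (1 OR NOT 0))) -> 1
  row 2 [0010]: (((0 OR 0) XOR (0 AND NOT 0)) IMPLIES ((0 OR 0) AND (0 OR NOT 0))) -> 1
  row 3 [0011]: (((0 OR 0) XOR (0 AND NOT 0)) IMPLIES ((1 OR 0) AND (1 OR NOT 0))) -> 1
  row 4 [0100]: (((0 OR 0) XOR (0 AND NOT 0)) IMPLIES ((0 OR 1) AND (0 OR NOT 0))) -> 1
  row 5 [0101]: (((0 OR 0) XOR (0 AND NOT 0)) IMPLIES ((1 OR 1) AND (1 OR NOT 0))) -> 1
  row 6 [0110]: (((0 OR 0) XOR (0 AND NOT 0)) IMPLIES ((0 OR 1) AND (0 OR NOT 0))) -> 1
  row 7 [0111]: (((0 OR 0) XOR (0 AND NOT 0)) IMPLIES ((1 OR 1) AND (1 OR NOT 0))) -> 1
  row 8 [1000]: (((1 OR 1) XOR (1 AND NOT 1)) IMPLIES ((0 OR 0) AND (0 OR NOT 1))) -> 0
  row 9 [1001]: (((1 OR 1) XOR (1 AND NOT 1)) IMPLIES ((1 OR 0) AND (1 OR NOT 1))) -> 1
  row 10 [1010]: (((1 OR 1) XOR (1 AND NOT 1)) IMPLIES ((0 OR 0) AND (0 OR NOT 1))) -> 0
  row 11 [1011]: (((1 OR 1) XOR (1 AND NOT 1)) IMPLIES ((1 OR 0) AND (1 OR NOT 1))) -> 1
  row 12 [1100]: (((1 OR 1) XOR (1 AND NOT 1)) IMPLIES ((0 OR 1) AND (0 OR NOT 1))) -> 0
  row 13 [1101]: (((1 OR 1) XOR (1 AND NOT 1)) IMPLIES ((1 OR 1) AND (1 OR NOT 1))) -> 1
  row 14 [1110]: (((1 OR 1) XOR (1 AND NOT 1)) IMPLIES ((0 OR 1) AND (0 OR NOT 1))) -> 0
  row 15 [1111]: (((1 OR 1) XOR (1 AND NOT 1)) IMPLIES ((1 OR 1) AND (1 OR NOT 1))) -> 1
Full result column, 4 rows per line (P1,P2 fixed per line; P3,P4 runs 00..11 left to right):
  rows 0-3 [P1,P2=00]: 1111  = hex F
  rows 4-7 [P1,P2=01]: 1111  = hex F
  rows 8-11 [P1,P2=10]: 0101  = hex 5
  rows 12-15 [P1,P2=11]: 0101  = hex 5
Output column (row 0 .. row 15) = 1111111101010101
Output column grouped in 4s = 1111 1111 0101 0101 = 0xFF55
Convert to decimal digit by digit (value = value*16 + digit):
  F -> 15
  15*16 + 15 (F) = 255
  255*16 + 5 = 4085
  4085*16 + 5 = 65365
Decimal = 65365

65365


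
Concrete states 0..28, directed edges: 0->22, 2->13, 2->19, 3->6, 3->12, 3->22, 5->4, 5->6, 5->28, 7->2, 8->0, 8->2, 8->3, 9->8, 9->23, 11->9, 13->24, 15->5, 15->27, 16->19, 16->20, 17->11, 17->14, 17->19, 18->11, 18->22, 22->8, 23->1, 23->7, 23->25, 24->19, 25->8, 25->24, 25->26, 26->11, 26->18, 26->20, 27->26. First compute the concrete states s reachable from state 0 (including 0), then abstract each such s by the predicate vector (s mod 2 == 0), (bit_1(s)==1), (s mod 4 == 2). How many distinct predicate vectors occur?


BFS from 0:
Concrete reachable: {0, 2, 3, 6, 8, 12, 13, 19, 22, 24}
Abstract via predicates (s mod 2 == 0), (bit_1(s)==1), (s mod 4 == 2):
  (0,0,0) <- {13}
  (0,1,0) <- {3, 19}
  (1,0,0) <- {0, 8, 12, 24}
  (1,1,1) <- {2, 6, 22}
Distinct abstract states = 4

4


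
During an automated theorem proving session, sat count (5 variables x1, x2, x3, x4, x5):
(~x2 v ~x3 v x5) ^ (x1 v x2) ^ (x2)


CNF with 3 clauses over 5 vars (32 assignments).
An assignment satisfies CNF iff every clause has >=1 true literal.
Check each row (bits = x1,x2,x3,x4,x5; clause T/F shown):
  row 0 [00000]: clauses=TFF -> 0
  row 1 [00001]: clauses=TFF -> 0
  row 2 [00010]: clauses=TFF -> 0
  row 3 [00011]: clauses=TFF -> 0
  row 4 [00100]: clauses=TFF -> 0
  row 5 [00101]: clauses=TFF -> 0
  row 6 [00110]: clauses=TFF -> 0
  row 7 [00111]: clauses=TFF -> 0
  row 8 [01000]: clauses=TTT -> 1
  row 9 [01001]: clauses=TTT -> 1
  row 10 [01010]: clauses=TTT -> 1
  row 11 [01011]: clauses=TTT -> 1
  row 12 [01100]: clauses=FTT -> 0
  row 13 [01101]: clauses=TTT -> 1
  row 14 [01110]: clauses=FTT -> 0
  row 15 [01111]: clauses=TTT -> 1
  row 16 [10000]: clauses=TTF -> 0
  row 17 [10001]: clauses=TTF -> 0
  row 18 [10010]: clauses=TTF -> 0
  row 19 [10011]: clauses=TTF -> 0
  row 20 [10100]: clauses=TTF -> 0
  row 21 [10101]: clauses=TTF -> 0
  row 22 [10110]: clauses=TTF -> 0
  row 23 [10111]: clauses=TTF -> 0
  row 24 [11000]: clauses=TTT -> 1
  row 25 [11001]: clauses=TTT -> 1
  row 26 [11010]: clauses=TTT -> 1
  row 27 [11011]: clauses=TTT -> 1
  row 28 [11100]: clauses=FTT -> 0
  row 29 [11101]: clauses=TTT -> 1
  row 30 [11110]: clauses=FTT -> 0
  row 31 [11111]: clauses=TTT -> 1
Full result column, 8 rows per line (x1,x2 fixed per line; x3,x4,x5 runs 000..111 left to right):
  rows 0-7 [x1,x2=00]: 00000000  (ones: 0)
  rows 8-15 [x1,x2=01]: 11110101  (ones: 6)
  rows 16-23 [x1,x2=10]: 00000000  (ones: 0)
  rows 24-31 [x1,x2=11]: 11110101  (ones: 6)
Satisfying assignments = 0+6+0+6 = 12

12


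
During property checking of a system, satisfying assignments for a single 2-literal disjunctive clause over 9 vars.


Step 1: Total=2^9=512
Step 2: Unsat when all 2 false: 2^7=128
Step 3: Sat=512-128=384

384


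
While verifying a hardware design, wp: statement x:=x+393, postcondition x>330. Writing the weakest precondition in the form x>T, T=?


Formula: wp(x:=E, P) = P[E/x] (substitute E for x in postcondition)
Step 1: Postcondition: x>330
Step 2: Substitute x+393 for x: x+393>330
Step 3: Solve for x: x > 330-393 = -63

-63


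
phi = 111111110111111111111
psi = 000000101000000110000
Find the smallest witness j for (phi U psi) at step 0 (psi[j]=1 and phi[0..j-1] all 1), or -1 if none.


(phi U psi) at 0: need smallest j with psi[j]=1 and phi[i]=1 for all i in [0,j).
Scan from step 0:
  step 0: phi=1, psi=0 -> continue
  step 1: phi=1, psi=0 -> continue
  step 2: phi=1, psi=0 -> continue
  step 3: phi=1, psi=0 -> continue
  step 6: psi=1 and phi held for [0,6) -> witness found
Witness step = 6

6


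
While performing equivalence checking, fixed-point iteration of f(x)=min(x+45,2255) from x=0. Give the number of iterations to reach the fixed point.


Step 1: x=0, cap=2255, increment=45
Step 2: x grows by 45 each step until capped at 2255; fixed point is x=2255
Step 3: iterations = ceil(2255/45) = 51

51


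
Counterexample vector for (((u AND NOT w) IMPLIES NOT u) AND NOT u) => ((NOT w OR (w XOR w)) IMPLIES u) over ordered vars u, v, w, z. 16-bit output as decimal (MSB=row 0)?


F1 = (((u AND NOT w) IMPLIES NOT u) AND NOT u)
F2 = ((NOT w OR (w XOR w)) IMPLIES u)
Counterexample to F1=>F2 is where F1=1 and F2=0.
Evaluate each row (bits = u,v,w,z, MSB first):
  row 0 [0000]: F1=1 F2=0 -> F1&~F2 -> 1
  row 1 [0001]: F1=1 F2=0 -> F1&~F2 -> 1
  row 2 [0010]: F1=1 F2=1 -> F1&~F2 -> 0
  row 3 [0011]: F1=1 F2=1 -> F1&~F2 -> 0
  row 4 [0100]: F1=1 F2=0 -> F1&~F2 -> 1
  row 5 [0101]: F1=1 F2=0 -> F1&~F2 -> 1
  row 6 [0110]: F1=1 F2=1 -> F1&~F2 -> 0
  row 7 [0111]: F1=1 F2=1 -> F1&~F2 -> 0
  row 8 [1000]: F1=0 F2=1 -> F1&~F2 -> 0
  row 9 [1001]: F1=0 F2=1 -> F1&~F2 -> 0
  row 10 [1010]: F1=0 F2=1 -> F1&~F2 -> 0
  row 11 [1011]: F1=0 F2=1 -> F1&~F2 -> 0
  row 12 [1100]: F1=0 F2=1 -> F1&~F2 -> 0
  row 13 [1101]: F1=0 F2=1 -> F1&~F2 -> 0
  row 14 [1110]: F1=0 F2=1 -> F1&~F2 -> 0
  row 15 [1111]: F1=0 F2=1 -> F1&~F2 -> 0
Full result column, 4 rows per line (u,v fixed per line; w,z runs 00..11 left to right):
  rows 0-3 [u,v=00]: 1100  = hex C
  rows 4-7 [u,v=01]: 1100  = hex C
  rows 8-11 [u,v=10]: 0000  = hex 0
  rows 12-15 [u,v=11]: 0000  = hex 0
Counterexample vector (row 0 .. row 15) = 1100110000000000
Output column grouped in 4s = 1100 1100 0000 0000 = 0xCC00
Convert to decimal digit by digit (value = value*16 + digit):
  C -> 12
  12*16 + 12 (C) = 204
  204*16 + 0 = 3264
  3264*16 + 0 = 52224
Decimal = 52224

52224


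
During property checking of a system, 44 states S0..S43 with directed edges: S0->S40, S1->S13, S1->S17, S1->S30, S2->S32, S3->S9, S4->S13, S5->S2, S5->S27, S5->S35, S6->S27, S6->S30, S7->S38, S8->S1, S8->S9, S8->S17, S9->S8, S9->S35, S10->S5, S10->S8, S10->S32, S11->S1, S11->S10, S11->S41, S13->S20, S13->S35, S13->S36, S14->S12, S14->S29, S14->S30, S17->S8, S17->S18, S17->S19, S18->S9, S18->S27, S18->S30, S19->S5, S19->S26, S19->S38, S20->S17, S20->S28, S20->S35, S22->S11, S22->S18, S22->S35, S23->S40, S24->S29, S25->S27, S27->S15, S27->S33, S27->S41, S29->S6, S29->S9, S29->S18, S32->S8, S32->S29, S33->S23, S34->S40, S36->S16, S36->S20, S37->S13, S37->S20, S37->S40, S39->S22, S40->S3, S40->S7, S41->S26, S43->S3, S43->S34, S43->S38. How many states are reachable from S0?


BFS from S0:
  layer 0: {S0}
  layer 1: {S40}
  layer 2: {S3, S7}
  layer 3: {S9, S38}
  layer 4: {S8, S35}
  layer 5: {S1, S17}
  layer 6: {S13, S18, S19, S30}
  layer 7: {S5, S20, S26, S27, S36}
  layer 8: {S2, S15, S16, S28, S33, S41}
  layer 9: {S23, S32}
  layer 10: {S29}
  layer 11: {S6}
Reachable set: {S0, S1, S2, S3, S5, S6, S7, S8, S9, S13, S15, S16, S17, S18, S19, S20, S23, S26, S27, S28, S29, S30, S32, S33, S35, S36, S38, S40, S41}
Count = 29

29


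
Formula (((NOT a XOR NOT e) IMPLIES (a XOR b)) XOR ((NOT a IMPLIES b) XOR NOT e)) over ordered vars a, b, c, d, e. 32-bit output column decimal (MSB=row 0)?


Formula: (((NOT a XOR NOT e) IMPLIES (a XOR b)) XOR ((NOT a IMPLIES b) XOR NOT e)) over a, b, c, d, e (32 rows)
Evaluate each row (bits = a,b,c,d,e, MSB first):
  row 0 [00000]: (((NOT 0 XOR NOT 0) IMPLIES (0 XOR 0)) XOR ((NOT 0 IMPLIES 0) XOR NOT 0)) -> 0
  row 1 [00001]: (((NOT 0 XOR NOT 1) IMPLIES (0 XOR 0)) XOR ((NOT 0 IMPLIES 0) XOR NOT 1)) -> 0
  row 2 [00010]: (((NOT 0 XOR NOT 0) IMPLIES (0 XOR 0)) XOR ((NOT 0 IMPLIES 0) XOR NOT 0)) -> 0
  row 3 [00011]: (((NOT 0 XOR NOT 1) IMPLIES (0 XOR 0)) XOR ((NOT 0 IMPLIES 0) XOR NOT 1)) -> 0
  row 4 [00100]: (((NOT 0 XOR NOT 0) IMPLIES (0 XOR 0)) XOR ((NOT 0 IMPLIES 0) XOR NOT 0)) -> 0
  row 5 [00101]: (((NOT 0 XOR NOT 1) IMPLIES (0 XOR 0)) XOR ((NOT 0 IMPLIES 0) XOR NOT 1)) -> 0
  row 6 [00110]: (((NOT 0 XOR NOT 0) IMPLIES (0 XOR 0)) XOR ((NOT 0 IMPLIES 0) XOR NOT 0)) -> 0
  row 7 [00111]: (((NOT 0 XOR NOT 1) IMPLIES (0 XOR 0)) XOR ((NOT 0 IMPLIES 0) XOR NOT 1)) -> 0
  row 8 [01000]: (((NOT 0 XOR NOT 0) IMPLIES (0 XOR 1)) XOR ((NOT 0 IMPLIES 1) XOR NOT 0)) -> 1
  row 9 [01001]: (((NOT 0 XOR NOT 1) IMPLIES (0 XOR 1)) XOR ((NOT 0 IMPLIES 1) XOR NOT 1)) -> 0
  row 10 [01010]: (((NOT 0 XOR NOT 0) IMPLIES (0 XOR 1)) XOR ((NOT 0 IMPLIES 1) XOR NOT 0)) -> 1
  row 11 [01011]: (((NOT 0 XOR NOT 1) IMPLIES (0 XOR 1)) XOR ((NOT 0 IMPLIES 1) XOR NOT 1)) -> 0
  row 12 [01100]: (((NOT 0 XOR NOT 0) IMPLIES (0 XOR 1)) XOR ((NOT 0 IMPLIES 1) XOR NOT 0)) -> 1
  row 13 [01101]: (((NOT 0 XOR NOT 1) IMPLIES (0 XOR 1)) XOR ((NOT 0 IMPLIES 1) XOR NOT 1)) -> 0
  row 14 [01110]: (((NOT 0 XOR NOT 0) IMPLIES (0 XOR 1)) XOR ((NOT 0 IMPLIES 1) XOR NOT 0)) -> 1
  row 15 [01111]: (((NOT 0 XOR NOT 1) IMPLIES (0 XOR 1)) XOR ((NOT 0 IMPLIES 1) XOR NOT 1)) -> 0
  row 16 [10000]: (((NOT 1 XOR NOT 0) IMPLIES (1 XOR 0)) XOR ((NOT 1 IMPLIES 0) XOR NOT 0)) -> 1
  row 17 [10001]: (((NOT 1 XOR NOT 1) IMPLIES (1 XOR 0)) XOR ((NOT 1 IMPLIES 0) XOR NOT 1)) -> 0
  row 18 [10010]: (((NOT 1 XOR NOT 0) IMPLIES (1 XOR 0)) XOR ((NOT 1 IMPLIES 0) XOR NOT 0)) -> 1
  row 19 [10011]: (((NOT 1 XOR NOT 1) IMPLIES (1 XOR 0)) XOR ((NOT 1 IMPLIES 0) XOR NOT 1)) -> 0
  row 20 [10100]: (((NOT 1 XOR NOT 0) IMPLIES (1 XOR 0)) XOR ((NOT 1 IMPLIES 0) XOR NOT 0)) -> 1
  row 21 [10101]: (((NOT 1 XOR NOT 1) IMPLIES (1 XOR 0)) XOR ((NOT 1 IMPLIES 0) XOR NOT 1)) -> 0
  row 22 [10110]: (((NOT 1 XOR NOT 0) IMPLIES (1 XOR 0)) XOR ((NOT 1 IMPLIES 0) XOR NOT 0)) -> 1
  row 23 [10111]: (((NOT 1 XOR NOT 1) IMPLIES (1 XOR 0)) XOR ((NOT 1 IMPLIES 0) XOR NOT 1)) -> 0
  row 24 [11000]: (((NOT 1 XOR NOT 0) IMPLIES (1 XOR 1)) XOR ((NOT 1 IMPLIES 1) XOR NOT 0)) -> 0
  row 25 [11001]: (((NOT 1 XOR NOT 1) IMPLIES (1 XOR 1)) XOR ((NOT 1 IMPLIES 1) XOR NOT 1)) -> 0
  row 26 [11010]: (((NOT 1 XOR NOT 0) IMPLIES (1 XOR 1)) XOR ((NOT 1 IMPLIES 1) XOR NOT 0)) -> 0
  row 27 [11011]: (((NOT 1 XOR NOT 1) IMPLIES (1 XOR 1)) XOR ((NOT 1 IMPLIES 1) XOR NOT 1)) -> 0
  row 28 [11100]: (((NOT 1 XOR NOT 0) IMPLIES (1 XOR 1)) XOR ((NOT 1 IMPLIES 1) XOR NOT 0)) -> 0
  row 29 [11101]: (((NOT 1 XOR NOT 1) IMPLIES (1 XOR 1)) XOR ((NOT 1 IMPLIES 1) XOR NOT 1)) -> 0
  row 30 [11110]: (((NOT 1 XOR NOT 0) IMPLIES (1 XOR 1)) XOR ((NOT 1 IMPLIES 1) XOR NOT 0)) -> 0
  row 31 [11111]: (((NOT 1 XOR NOT 1) IMPLIES (1 XOR 1)) XOR ((NOT 1 IMPLIES 1) XOR NOT 1)) -> 0
Full result column, 4 rows per line (a,b,c fixed per line; d,e runs 00..11 left to right):
  rows 0-3 [a,b,c=000]: 0000  = hex 0
  rows 4-7 [a,b,c=001]: 0000  = hex 0
  rows 8-11 [a,b,c=010]: 1010  = hex A
  rows 12-15 [a,b,c=011]: 1010  = hex A
  rows 16-19 [a,b,c=100]: 1010  = hex A
  rows 20-23 [a,b,c=101]: 1010  = hex A
  rows 24-27 [a,b,c=110]: 0000  = hex 0
  rows 28-31 [a,b,c=111]: 0000  = hex 0
Output column (row 0 .. row 31) = 00000000101010101010101000000000
Output column grouped in 4s = 0000 0000 1010 1010 1010 1010 0000 0000 = 0x00AAAA00
Convert to decimal digit by digit (value = value*16 + digit):
  0 -> 0
  0*16 + 0 = 0
  0*16 + 10 (A) = 10
  10*16 + 10 (A) = 170
  170*16 + 10 (A) = 2730
  2730*16 + 10 (A) = 43690
  43690*16 + 0 = 699040
  699040*16 + 0 = 11184640
Decimal = 11184640

11184640


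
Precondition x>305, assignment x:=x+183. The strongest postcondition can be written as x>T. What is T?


Formula: sp(P, x:=E) = exists old_x. (x = E[old_x/x]) AND P[old_x/x] (old_x is the value of x before the assignment; eliminate old_x by solving x = E[old_x/x] for old_x)
Step 1: Precondition P: x>305, i.e. old_x > 305
Step 2: Assignment gives x = old_x + 183, so old_x = x - 183
Step 3: Substitute into P: x - 183 > 305
Step 4: Simplify: x > 305+183 = 488

488


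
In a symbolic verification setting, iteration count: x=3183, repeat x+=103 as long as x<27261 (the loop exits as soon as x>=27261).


Step 1: x goes from 3183 toward 27261 by 103; the body runs while x<27261, so iterations = ceil((bound-start)/step)
Step 2: Distance=24078
Step 3: ceil(24078/103)=234

234


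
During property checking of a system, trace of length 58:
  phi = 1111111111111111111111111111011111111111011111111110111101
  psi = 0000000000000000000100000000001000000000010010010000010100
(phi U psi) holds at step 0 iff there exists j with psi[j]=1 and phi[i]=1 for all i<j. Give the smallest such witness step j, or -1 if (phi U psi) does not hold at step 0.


(phi U psi) at 0: need smallest j with psi[j]=1 and phi[i]=1 for all i in [0,j).
Scan from step 0:
  step 0: phi=1, psi=0 -> continue
  step 1: phi=1, psi=0 -> continue
  step 2: phi=1, psi=0 -> continue
  step 3: phi=1, psi=0 -> continue
  step 19: psi=1 and phi held for [0,19) -> witness found
Witness step = 19

19


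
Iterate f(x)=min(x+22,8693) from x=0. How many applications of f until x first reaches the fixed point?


Step 1: x=0, cap=8693, increment=22
Step 2: x grows by 22 each step until capped at 8693; fixed point is x=8693
Step 3: iterations = ceil(8693/22) = 396

396


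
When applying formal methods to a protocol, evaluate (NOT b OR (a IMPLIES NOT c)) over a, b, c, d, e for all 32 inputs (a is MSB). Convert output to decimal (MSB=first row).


Formula: (NOT b OR (a IMPLIES NOT c)) over a, b, c, d, e (32 rows)
Evaluate each row (bits = a,b,c,d,e, MSB first):
  row 0 [00000]: (NOT 0 OR (0 IMPLIES NOT 0)) -> 1
  row 1 [00001]: (NOT 0 OR (0 IMPLIES NOT 0)) -> 1
  row 2 [00010]: (NOT 0 OR (0 IMPLIES NOT 0)) -> 1
  row 3 [00011]: (NOT 0 OR (0 IMPLIES NOT 0)) -> 1
  row 4 [00100]: (NOT 0 OR (0 IMPLIES NOT 1)) -> 1
  row 5 [00101]: (NOT 0 OR (0 IMPLIES NOT 1)) -> 1
  row 6 [00110]: (NOT 0 OR (0 IMPLIES NOT 1)) -> 1
  row 7 [00111]: (NOT 0 OR (0 IMPLIES NOT 1)) -> 1
  row 8 [01000]: (NOT 1 OR (0 IMPLIES NOT 0)) -> 1
  row 9 [01001]: (NOT 1 OR (0 IMPLIES NOT 0)) -> 1
  row 10 [01010]: (NOT 1 OR (0 IMPLIES NOT 0)) -> 1
  row 11 [01011]: (NOT 1 OR (0 IMPLIES NOT 0)) -> 1
  row 12 [01100]: (NOT 1 OR (0 IMPLIES NOT 1)) -> 1
  row 13 [01101]: (NOT 1 OR (0 IMPLIES NOT 1)) -> 1
  row 14 [01110]: (NOT 1 OR (0 IMPLIES NOT 1)) -> 1
  row 15 [01111]: (NOT 1 OR (0 IMPLIES NOT 1)) -> 1
  row 16 [10000]: (NOT 0 OR (1 IMPLIES NOT 0)) -> 1
  row 17 [10001]: (NOT 0 OR (1 IMPLIES NOT 0)) -> 1
  row 18 [10010]: (NOT 0 OR (1 IMPLIES NOT 0)) -> 1
  row 19 [10011]: (NOT 0 OR (1 IMPLIES NOT 0)) -> 1
  row 20 [10100]: (NOT 0 OR (1 IMPLIES NOT 1)) -> 1
  row 21 [10101]: (NOT 0 OR (1 IMPLIES NOT 1)) -> 1
  row 22 [10110]: (NOT 0 OR (1 IMPLIES NOT 1)) -> 1
  row 23 [10111]: (NOT 0 OR (1 IMPLIES NOT 1)) -> 1
  row 24 [11000]: (NOT 1 OR (1 IMPLIES NOT 0)) -> 1
  row 25 [11001]: (NOT 1 OR (1 IMPLIES NOT 0)) -> 1
  row 26 [11010]: (NOT 1 OR (1 IMPLIES NOT 0)) -> 1
  row 27 [11011]: (NOT 1 OR (1 IMPLIES NOT 0)) -> 1
  row 28 [11100]: (NOT 1 OR (1 IMPLIES NOT 1)) -> 0
  row 29 [11101]: (NOT 1 OR (1 IMPLIES NOT 1)) -> 0
  row 30 [11110]: (NOT 1 OR (1 IMPLIES NOT 1)) -> 0
  row 31 [11111]: (NOT 1 OR (1 IMPLIES NOT 1)) -> 0
Full result column, 4 rows per line (a,b,c fixed per line; d,e runs 00..11 left to right):
  rows 0-3 [a,b,c=000]: 1111  = hex F
  rows 4-7 [a,b,c=001]: 1111  = hex F
  rows 8-11 [a,b,c=010]: 1111  = hex F
  rows 12-15 [a,b,c=011]: 1111  = hex F
  rows 16-19 [a,b,c=100]: 1111  = hex F
  rows 20-23 [a,b,c=101]: 1111  = hex F
  rows 24-27 [a,b,c=110]: 1111  = hex F
  rows 28-31 [a,b,c=111]: 0000  = hex 0
Output column (row 0 .. row 31) = 11111111111111111111111111110000
Output column grouped in 4s = 1111 1111 1111 1111 1111 1111 1111 0000 = 0xFFFFFFF0
Convert to decimal digit by digit (value = value*16 + digit):
  F -> 15
  15*16 + 15 (F) = 255
  255*16 + 15 (F) = 4095
  4095*16 + 15 (F) = 65535
  65535*16 + 15 (F) = 1048575
  1048575*16 + 15 (F) = 16777215
  16777215*16 + 15 (F) = 268435455
  268435455*16 + 0 = 4294967280
Decimal = 4294967280

4294967280


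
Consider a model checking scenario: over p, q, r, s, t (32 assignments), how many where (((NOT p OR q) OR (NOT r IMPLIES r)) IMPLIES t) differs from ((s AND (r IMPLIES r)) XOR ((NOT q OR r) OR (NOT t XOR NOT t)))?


F1 = (((NOT p OR q) OR (NOT r IMPLIES r)) IMPLIES t)
F2 = ((s AND (r IMPLIES r)) XOR ((NOT q OR r) OR (NOT t XOR NOT t)))
Evaluate both on each of 32 rows (bits = p,q,r,s,t):
  row 0 [00000]: F1=0 F2=1 (differ) -> 1
  row 1 [00001]: F1=1 F2=1 -> 0
  row 2 [00010]: F1=0 F2=0 -> 0
  row 3 [00011]: F1=1 F2=0 (differ) -> 1
  row 4 [00100]: F1=0 F2=1 (differ) -> 1
  row 5 [00101]: F1=1 F2=1 -> 0
  row 6 [00110]: F1=0 F2=0 -> 0
  row 7 [00111]: F1=1 F2=0 (differ) -> 1
  row 8 [01000]: F1=0 F2=0 -> 0
  row 9 [01001]: F1=1 F2=0 (differ) -> 1
  row 10 [01010]: F1=0 F2=1 (differ) -> 1
  row 11 [01011]: F1=1 F2=1 -> 0
  row 12 [01100]: F1=0 F2=1 (differ) -> 1
  row 13 [01101]: F1=1 F2=1 -> 0
  row 14 [01110]: F1=0 F2=0 -> 0
  row 15 [01111]: F1=1 F2=0 (differ) -> 1
  row 16 [10000]: F1=1 F2=1 -> 0
  row 17 [10001]: F1=1 F2=1 -> 0
  row 18 [10010]: F1=1 F2=0 (differ) -> 1
  row 19 [10011]: F1=1 F2=0 (differ) -> 1
  row 20 [10100]: F1=0 F2=1 (differ) -> 1
  row 21 [10101]: F1=1 F2=1 -> 0
  row 22 [10110]: F1=0 F2=0 -> 0
  row 23 [10111]: F1=1 F2=0 (differ) -> 1
  row 24 [11000]: F1=0 F2=0 -> 0
  row 25 [11001]: F1=1 F2=0 (differ) -> 1
  row 26 [11010]: F1=0 F2=1 (differ) -> 1
  row 27 [11011]: F1=1 F2=1 -> 0
  row 28 [11100]: F1=0 F2=1 (differ) -> 1
  row 29 [11101]: F1=1 F2=1 -> 0
  row 30 [11110]: F1=0 F2=0 -> 0
  row 31 [11111]: F1=1 F2=0 (differ) -> 1
Full result column, 8 rows per line (p,q fixed per line; r,s,t runs 000..111 left to right):
  rows 0-7 [p,q=00]: 10011001  (ones: 4)
  rows 8-15 [p,q=01]: 01101001  (ones: 4)
  rows 16-23 [p,q=10]: 00111001  (ones: 4)
  rows 24-31 [p,q=11]: 01101001  (ones: 4)
Disagreements = 4+4+4+4 = 16

16


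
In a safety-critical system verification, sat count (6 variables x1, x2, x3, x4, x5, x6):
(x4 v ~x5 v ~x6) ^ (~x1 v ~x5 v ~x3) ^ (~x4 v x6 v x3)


CNF with 3 clauses over 6 vars (64 assignments).
An assignment satisfies CNF iff every clause has >=1 true literal.
Check each row (bits = x1,x2,x3,x4,x5,x6; clause T/F shown):
  row 0 [000000]: clauses=TTT -> 1
  row 1 [000001]: clauses=TTT -> 1
  row 2 [000010]: clauses=TTT -> 1
  row 3 [000011]: clauses=FTT -> 0
  row 4 [000100]: clauses=TTF -> 0
  (every remaining row is evaluated the same way; all 64 results are listed next)
Full result column, 8 rows per line (x1,x2,x3 fixed per line; x4,x5,x6 runs 000..111 left to right):
  rows 0-7 [x1,x2,x3=000]: 11100101  (ones: 5)
  rows 8-15 [x1,x2,x3=001]: 11101111  (ones: 7)
  rows 16-23 [x1,x2,x3=010]: 11100101  (ones: 5)
  rows 24-31 [x1,x2,x3=011]: 11101111  (ones: 7)
  rows 32-39 [x1,x2,x3=100]: 11100101  (ones: 5)
  rows 40-47 [x1,x2,x3=101]: 11001100  (ones: 4)
  rows 48-55 [x1,x2,x3=110]: 11100101  (ones: 5)
  rows 56-63 [x1,x2,x3=111]: 11001100  (ones: 4)
Satisfying assignments = 5+7+5+7+5+4+5+4 = 42

42


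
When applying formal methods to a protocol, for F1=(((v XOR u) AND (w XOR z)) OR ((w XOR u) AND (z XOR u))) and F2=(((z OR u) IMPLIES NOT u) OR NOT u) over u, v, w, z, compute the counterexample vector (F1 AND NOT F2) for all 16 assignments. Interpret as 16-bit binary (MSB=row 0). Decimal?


F1 = (((v XOR u) AND (w XOR z)) OR ((w XOR u) AND (z XOR u)))
F2 = (((z OR u) IMPLIES NOT u) OR NOT u)
Counterexample to F1=>F2 is where F1=1 and F2=0.
Evaluate each row (bits = u,v,w,z, MSB first):
  row 0 [0000]: F1=0 F2=1 -> F1&~F2 -> 0
  row 1 [0001]: F1=0 F2=1 -> F1&~F2 -> 0
  row 2 [0010]: F1=0 F2=1 -> F1&~F2 -> 0
  row 3 [0011]: F1=1 F2=1 -> F1&~F2 -> 0
  row 4 [0100]: F1=0 F2=1 -> F1&~F2 -> 0
  row 5 [0101]: F1=1 F2=1 -> F1&~F2 -> 0
  row 6 [0110]: F1=1 F2=1 -> F1&~F2 -> 0
  row 7 [0111]: F1=1 F2=1 -> F1&~F2 -> 0
  row 8 [1000]: F1=1 F2=0 -> F1&~F2 -> 1
  row 9 [1001]: F1=1 F2=0 -> F1&~F2 -> 1
  row 10 [1010]: F1=1 F2=0 -> F1&~F2 -> 1
  row 11 [1011]: F1=0 F2=0 -> F1&~F2 -> 0
  row 12 [1100]: F1=1 F2=0 -> F1&~F2 -> 1
  row 13 [1101]: F1=0 F2=0 -> F1&~F2 -> 0
  row 14 [1110]: F1=0 F2=0 -> F1&~F2 -> 0
  row 15 [1111]: F1=0 F2=0 -> F1&~F2 -> 0
Full result column, 4 rows per line (u,v fixed per line; w,z runs 00..11 left to right):
  rows 0-3 [u,v=00]: 0000  = hex 0
  rows 4-7 [u,v=01]: 0000  = hex 0
  rows 8-11 [u,v=10]: 1110  = hex E
  rows 12-15 [u,v=11]: 1000  = hex 8
Counterexample vector (row 0 .. row 15) = 0000000011101000
Output column grouped in 4s = 0000 0000 1110 1000 = 0x00E8
Convert to decimal digit by digit (value = value*16 + digit):
  0 -> 0
  0*16 + 0 = 0
  0*16 + 14 (E) = 14
  14*16 + 8 = 232
Decimal = 232

232


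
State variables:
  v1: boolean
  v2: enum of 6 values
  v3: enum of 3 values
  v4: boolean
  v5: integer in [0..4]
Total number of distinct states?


State space = product of domain sizes of all variables.
Domain sizes:
  v1 (boolean): 2
  v2 (enum of 6 values): 6
  v3 (enum of 3 values): 3
  v4 (boolean): 2
  v5 (integer in [0..4]): 5
Product = 2 * 6 * 3 * 2 * 5 = 360

360


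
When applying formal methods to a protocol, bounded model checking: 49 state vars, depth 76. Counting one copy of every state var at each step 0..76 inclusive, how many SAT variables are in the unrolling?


BMC unrolls to depth k, creating one copy of each state var for steps 0..k.
Step count = 76 + 1 = 77 (steps 0 through 76)
Vars per step = 49
Total = 49 * 77 = 3773

3773


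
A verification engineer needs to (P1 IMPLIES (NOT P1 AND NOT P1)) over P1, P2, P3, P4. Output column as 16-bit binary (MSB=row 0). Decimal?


Formula: (P1 IMPLIES (NOT P1 AND NOT P1)) over P1, P2, P3, P4 (16 rows)
Evaluate each row (bits = P1,P2,P3,P4, MSB first):
  row 0 [0000]: (0 IMPLIES (NOT 0 AND NOT 0)) -> 1
  row 1 [0001]: (0 IMPLIES (NOT 0 AND NOT 0)) -> 1
  row 2 [0010]: (0 IMPLIES (NOT 0 AND NOT 0)) -> 1
  row 3 [0011]: (0 IMPLIES (NOT 0 AND NOT 0)) -> 1
  row 4 [0100]: (0 IMPLIES (NOT 0 AND NOT 0)) -> 1
  row 5 [0101]: (0 IMPLIES (NOT 0 AND NOT 0)) -> 1
  row 6 [0110]: (0 IMPLIES (NOT 0 AND NOT 0)) -> 1
  row 7 [0111]: (0 IMPLIES (NOT 0 AND NOT 0)) -> 1
  row 8 [1000]: (1 IMPLIES (NOT 1 AND NOT 1)) -> 0
  row 9 [1001]: (1 IMPLIES (NOT 1 AND NOT 1)) -> 0
  row 10 [1010]: (1 IMPLIES (NOT 1 AND NOT 1)) -> 0
  row 11 [1011]: (1 IMPLIES (NOT 1 AND NOT 1)) -> 0
  row 12 [1100]: (1 IMPLIES (NOT 1 AND NOT 1)) -> 0
  row 13 [1101]: (1 IMPLIES (NOT 1 AND NOT 1)) -> 0
  row 14 [1110]: (1 IMPLIES (NOT 1 AND NOT 1)) -> 0
  row 15 [1111]: (1 IMPLIES (NOT 1 AND NOT 1)) -> 0
Full result column, 4 rows per line (P1,P2 fixed per line; P3,P4 runs 00..11 left to right):
  rows 0-3 [P1,P2=00]: 1111  = hex F
  rows 4-7 [P1,P2=01]: 1111  = hex F
  rows 8-11 [P1,P2=10]: 0000  = hex 0
  rows 12-15 [P1,P2=11]: 0000  = hex 0
Output column (row 0 .. row 15) = 1111111100000000
Output column grouped in 4s = 1111 1111 0000 0000 = 0xFF00
Convert to decimal digit by digit (value = value*16 + digit):
  F -> 15
  15*16 + 15 (F) = 255
  255*16 + 0 = 4080
  4080*16 + 0 = 65280
Decimal = 65280

65280


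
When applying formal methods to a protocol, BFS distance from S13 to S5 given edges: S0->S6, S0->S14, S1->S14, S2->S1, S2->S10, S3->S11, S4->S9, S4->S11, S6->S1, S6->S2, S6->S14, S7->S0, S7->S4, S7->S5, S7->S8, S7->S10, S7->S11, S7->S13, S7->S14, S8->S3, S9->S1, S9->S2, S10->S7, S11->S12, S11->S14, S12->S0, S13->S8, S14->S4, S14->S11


BFS layer-by-layer from S13:
  dist 0: {S13}
  dist 1: {S8}
  dist 2: {S3}
  dist 3: {S11}
  dist 4: {S12, S14}
  dist 5: {S0, S4}
  dist 6: {S6, S9}
  dist 7: {S1, S2}
  dist 8: {S10}
  dist 9: {S7}
  dist 10: {S5}
  -> S5 reached at distance 10
Shortest path length = 10

10


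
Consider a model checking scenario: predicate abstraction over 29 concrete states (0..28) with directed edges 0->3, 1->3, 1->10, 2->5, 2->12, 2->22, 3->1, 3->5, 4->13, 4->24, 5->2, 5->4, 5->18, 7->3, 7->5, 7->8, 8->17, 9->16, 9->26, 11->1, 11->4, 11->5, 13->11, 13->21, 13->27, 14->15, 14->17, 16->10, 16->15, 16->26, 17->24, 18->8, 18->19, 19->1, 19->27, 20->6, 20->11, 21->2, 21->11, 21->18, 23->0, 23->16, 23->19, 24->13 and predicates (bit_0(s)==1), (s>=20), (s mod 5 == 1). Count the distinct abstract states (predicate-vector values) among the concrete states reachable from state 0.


BFS from 0:
Concrete reachable: {0, 1, 2, 3, 4, 5, 8, 10, 11, 12, 13, 17, 18, 19, 21, 22, 24, 27}
Abstract via predicates (bit_0(s)==1), (s>=20), (s mod 5 == 1):
  (0,0,0) <- {0, 2, 4, 8, 10, 12, 18}
  (0,1,0) <- {22, 24}
  (1,0,0) <- {3, 5, 13, 17, 19}
  (1,0,1) <- {1, 11}
  (1,1,0) <- {27}
  (1,1,1) <- {21}
Distinct abstract states = 6

6


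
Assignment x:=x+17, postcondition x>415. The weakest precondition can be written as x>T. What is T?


Formula: wp(x:=E, P) = P[E/x] (substitute E for x in postcondition)
Step 1: Postcondition: x>415
Step 2: Substitute x+17 for x: x+17>415
Step 3: Solve for x: x > 415-17 = 398

398


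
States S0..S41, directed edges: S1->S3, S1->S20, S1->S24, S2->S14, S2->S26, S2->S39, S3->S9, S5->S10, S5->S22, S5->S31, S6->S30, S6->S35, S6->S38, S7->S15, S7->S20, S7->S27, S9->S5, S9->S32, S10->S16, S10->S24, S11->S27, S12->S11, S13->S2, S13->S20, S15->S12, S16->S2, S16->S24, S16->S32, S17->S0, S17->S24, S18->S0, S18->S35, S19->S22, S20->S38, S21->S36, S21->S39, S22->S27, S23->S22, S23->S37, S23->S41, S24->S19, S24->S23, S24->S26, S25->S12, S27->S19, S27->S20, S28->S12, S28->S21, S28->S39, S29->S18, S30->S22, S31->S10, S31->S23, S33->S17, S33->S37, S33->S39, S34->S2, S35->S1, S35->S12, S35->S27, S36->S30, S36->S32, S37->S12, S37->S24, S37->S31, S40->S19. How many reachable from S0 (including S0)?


BFS from S0:
  layer 0: {S0}
Reachable set: {S0}
Count = 1

1


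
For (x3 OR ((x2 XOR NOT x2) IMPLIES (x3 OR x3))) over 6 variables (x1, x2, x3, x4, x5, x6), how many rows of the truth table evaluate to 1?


Formula: (x3 OR ((x2 XOR NOT x2) IMPLIES (x3 OR x3))) over 6 vars (64 rows)
Evaluate each row (x1, x2, x3, x4, x5, x6 as bits, MSB first):
  row 0 [000000]: (0 OR ((0 XOR NOT 0) IMPLIES (0 OR 0))) -> 0
  row 1 [000001]: (0 OR ((0 XOR NOT 0) IMPLIES (0 OR 0))) -> 0
  row 2 [000010]: (0 OR ((0 XOR NOT 0) IMPLIES (0 OR 0))) -> 0
  row 3 [000011]: (0 OR ((0 XOR NOT 0) IMPLIES (0 OR 0))) -> 0
  row 4 [000100]: (0 OR ((0 XOR NOT 0) IMPLIES (0 OR 0))) -> 0
  (every remaining row is evaluated the same way; all 64 results are listed next)
Full result column, 8 rows per line (x1,x2,x3 fixed per line; x4,x5,x6 runs 000..111 left to right):
  rows 0-7 [x1,x2,x3=000]: 00000000  (ones: 0)
  rows 8-15 [x1,x2,x3=001]: 11111111  (ones: 8)
  rows 16-23 [x1,x2,x3=010]: 00000000  (ones: 0)
  rows 24-31 [x1,x2,x3=011]: 11111111  (ones: 8)
  rows 32-39 [x1,x2,x3=100]: 00000000  (ones: 0)
  rows 40-47 [x1,x2,x3=101]: 11111111  (ones: 8)
  rows 48-55 [x1,x2,x3=110]: 00000000  (ones: 0)
  rows 56-63 [x1,x2,x3=111]: 11111111  (ones: 8)
Count of 1-rows = 0+8+0+8+0+8+0+8 = 32

32


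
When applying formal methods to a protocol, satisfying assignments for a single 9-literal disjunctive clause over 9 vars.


Step 1: Total=2^9=512
Step 2: Unsat when all 9 false: 2^0=1
Step 3: Sat=512-1=511

511


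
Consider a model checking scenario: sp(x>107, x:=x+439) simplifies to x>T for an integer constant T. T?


Formula: sp(P, x:=E) = exists old_x. (x = E[old_x/x]) AND P[old_x/x] (old_x is the value of x before the assignment; eliminate old_x by solving x = E[old_x/x] for old_x)
Step 1: Precondition P: x>107, i.e. old_x > 107
Step 2: Assignment gives x = old_x + 439, so old_x = x - 439
Step 3: Substitute into P: x - 439 > 107
Step 4: Simplify: x > 107+439 = 546

546


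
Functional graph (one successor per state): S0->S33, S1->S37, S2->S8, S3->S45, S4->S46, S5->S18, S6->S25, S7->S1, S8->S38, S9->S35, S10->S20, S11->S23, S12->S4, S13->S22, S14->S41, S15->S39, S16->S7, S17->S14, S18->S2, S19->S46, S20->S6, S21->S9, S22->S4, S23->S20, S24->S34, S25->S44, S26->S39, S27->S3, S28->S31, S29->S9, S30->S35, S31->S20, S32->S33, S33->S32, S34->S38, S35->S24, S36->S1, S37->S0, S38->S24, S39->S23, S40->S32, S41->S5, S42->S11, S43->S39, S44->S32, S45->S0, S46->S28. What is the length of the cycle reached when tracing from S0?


Trace from S0 until a state repeats:
  S0 -> S33 -> S32 -> S33
S33 first seen at step 1, revisited at step 3.
Cycle length = 3 - 1 = 2

2


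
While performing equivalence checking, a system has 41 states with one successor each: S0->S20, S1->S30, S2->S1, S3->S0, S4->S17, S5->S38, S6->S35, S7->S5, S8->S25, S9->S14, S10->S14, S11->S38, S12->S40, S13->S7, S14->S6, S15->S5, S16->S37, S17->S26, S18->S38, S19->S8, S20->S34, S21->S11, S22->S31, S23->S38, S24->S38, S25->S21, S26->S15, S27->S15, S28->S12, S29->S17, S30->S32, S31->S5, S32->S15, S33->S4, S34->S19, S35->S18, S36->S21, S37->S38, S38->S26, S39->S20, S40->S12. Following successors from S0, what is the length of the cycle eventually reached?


Trace from S0 until a state repeats:
  S0 -> S20 -> S34 -> S19 -> S8 -> S25 -> S21 -> S11 -> S38 -> S26 -> S15 -> S5 -> S38
S38 first seen at step 8, revisited at step 12.
Cycle length = 12 - 8 = 4

4


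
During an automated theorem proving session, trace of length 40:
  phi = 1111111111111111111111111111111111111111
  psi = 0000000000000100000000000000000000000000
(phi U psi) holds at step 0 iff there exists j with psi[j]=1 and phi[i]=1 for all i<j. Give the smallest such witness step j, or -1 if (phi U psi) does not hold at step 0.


(phi U psi) at 0: need smallest j with psi[j]=1 and phi[i]=1 for all i in [0,j).
Scan from step 0:
  step 0: phi=1, psi=0 -> continue
  step 1: phi=1, psi=0 -> continue
  step 2: phi=1, psi=0 -> continue
  step 3: phi=1, psi=0 -> continue
  step 13: psi=1 and phi held for [0,13) -> witness found
Witness step = 13

13


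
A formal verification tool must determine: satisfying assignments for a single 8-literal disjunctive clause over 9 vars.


Step 1: Total=2^9=512
Step 2: Unsat when all 8 false: 2^1=2
Step 3: Sat=512-2=510

510


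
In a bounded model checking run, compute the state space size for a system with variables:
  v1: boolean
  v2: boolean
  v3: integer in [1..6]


State space = product of domain sizes of all variables.
Domain sizes:
  v1 (boolean): 2
  v2 (boolean): 2
  v3 (integer in [1..6]): 6
Product = 2 * 2 * 6 = 24

24


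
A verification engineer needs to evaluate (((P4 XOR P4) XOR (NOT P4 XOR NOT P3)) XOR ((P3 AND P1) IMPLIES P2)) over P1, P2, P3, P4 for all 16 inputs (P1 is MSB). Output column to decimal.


Formula: (((P4 XOR P4) XOR (NOT P4 XOR NOT P3)) XOR ((P3 AND P1) IMPLIES P2)) over P1, P2, P3, P4 (16 rows)
Evaluate each row (bits = P1,P2,P3,P4, MSB first):
  row 0 [0000]: (((0 XOR 0) XOR (NOT 0 XOR NOT 0)) XOR ((0 AND 0) IMPLIES 0)) -> 1
  row 1 [0001]: (((1 XOR 1) XOR (NOT 1 XOR NOT 0)) XOR ((0 AND 0) IMPLIES 0)) -> 0
  row 2 [0010]: (((0 XOR 0) XOR (NOT 0 XOR NOT 1)) XOR ((1 AND 0) IMPLIES 0)) -> 0
  row 3 [0011]: (((1 XOR 1) XOR (NOT 1 XOR NOT 1)) XOR ((1 AND 0) IMPLIES 0)) -> 1
  row 4 [0100]: (((0 XOR 0) XOR (NOT 0 XOR NOT 0)) XOR ((0 AND 0) IMPLIES 1)) -> 1
  row 5 [0101]: (((1 XOR 1) XOR (NOT 1 XOR NOT 0)) XOR ((0 AND 0) IMPLIES 1)) -> 0
  row 6 [0110]: (((0 XOR 0) XOR (NOT 0 XOR NOT 1)) XOR ((1 AND 0) IMPLIES 1)) -> 0
  row 7 [0111]: (((1 XOR 1) XOR (NOT 1 XOR NOT 1)) XOR ((1 AND 0) IMPLIES 1)) -> 1
  row 8 [1000]: (((0 XOR 0) XOR (NOT 0 XOR NOT 0)) XOR ((0 AND 1) IMPLIES 0)) -> 1
  row 9 [1001]: (((1 XOR 1) XOR (NOT 1 XOR NOT 0)) XOR ((0 AND 1) IMPLIES 0)) -> 0
  row 10 [1010]: (((0 XOR 0) XOR (NOT 0 XOR NOT 1)) XOR ((1 AND 1) IMPLIES 0)) -> 1
  row 11 [1011]: (((1 XOR 1) XOR (NOT 1 XOR NOT 1)) XOR ((1 AND 1) IMPLIES 0)) -> 0
  row 12 [1100]: (((0 XOR 0) XOR (NOT 0 XOR NOT 0)) XOR ((0 AND 1) IMPLIES 1)) -> 1
  row 13 [1101]: (((1 XOR 1) XOR (NOT 1 XOR NOT 0)) XOR ((0 AND 1) IMPLIES 1)) -> 0
  row 14 [1110]: (((0 XOR 0) XOR (NOT 0 XOR NOT 1)) XOR ((1 AND 1) IMPLIES 1)) -> 0
  row 15 [1111]: (((1 XOR 1) XOR (NOT 1 XOR NOT 1)) XOR ((1 AND 1) IMPLIES 1)) -> 1
Full result column, 4 rows per line (P1,P2 fixed per line; P3,P4 runs 00..11 left to right):
  rows 0-3 [P1,P2=00]: 1001  = hex 9
  rows 4-7 [P1,P2=01]: 1001  = hex 9
  rows 8-11 [P1,P2=10]: 1010  = hex A
  rows 12-15 [P1,P2=11]: 1001  = hex 9
Output column (row 0 .. row 15) = 1001100110101001
Output column grouped in 4s = 1001 1001 1010 1001 = 0x99A9
Convert to decimal digit by digit (value = value*16 + digit):
  9 -> 9
  9*16 + 9 = 153
  153*16 + 10 (A) = 2458
  2458*16 + 9 = 39337
Decimal = 39337

39337


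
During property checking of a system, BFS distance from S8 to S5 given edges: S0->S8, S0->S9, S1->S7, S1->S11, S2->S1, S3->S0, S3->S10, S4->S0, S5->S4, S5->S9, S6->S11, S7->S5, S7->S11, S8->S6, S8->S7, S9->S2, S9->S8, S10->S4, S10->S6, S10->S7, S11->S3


BFS layer-by-layer from S8:
  dist 0: {S8}
  dist 1: {S6, S7}
  dist 2: {S5, S11}
  -> S5 reached at distance 2
Shortest path length = 2

2


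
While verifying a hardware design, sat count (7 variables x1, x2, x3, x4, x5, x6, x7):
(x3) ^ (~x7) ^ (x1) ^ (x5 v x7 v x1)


CNF with 4 clauses over 7 vars (128 assignments).
An assignment satisfies CNF iff every clause has >=1 true literal.
Check each row (bits = x1,x2,x3,x4,x5,x6,x7; clause T/F shown):
  row 0 [0000000]: clauses=FTFF -> 0
  row 1 [0000001]: clauses=FFFT -> 0
  row 2 [0000010]: clauses=FTFF -> 0
  row 3 [0000011]: clauses=FFFT -> 0
  row 4 [0000100]: clauses=FTFT -> 0
  (every remaining row is evaluated the same way; all 128 results are listed next)
Full result column, 8 rows per line (x1,x2,x3,x4 fixed per line; x5,x6,x7 runs 000..111 left to right):
  rows 0-7 [x1,x2,x3,x4=0000]: 00000000  (ones: 0)
  rows 8-15 [x1,x2,x3,x4=0001]: 00000000  (ones: 0)
  rows 16-23 [x1,x2,x3,x4=0010]: 00000000  (ones: 0)
  rows 24-31 [x1,x2,x3,x4=0011]: 00000000  (ones: 0)
  rows 32-39 [x1,x2,x3,x4=0100]: 00000000  (ones: 0)
  rows 40-47 [x1,x2,x3,x4=0101]: 00000000  (ones: 0)
  rows 48-55 [x1,x2,x3,x4=0110]: 00000000  (ones: 0)
  rows 56-63 [x1,x2,x3,x4=0111]: 00000000  (ones: 0)
  rows 64-71 [x1,x2,x3,x4=1000]: 00000000  (ones: 0)
  rows 72-79 [x1,x2,x3,x4=1001]: 00000000  (ones: 0)
  rows 80-87 [x1,x2,x3,x4=1010]: 10101010  (ones: 4)
  rows 88-95 [x1,x2,x3,x4=1011]: 10101010  (ones: 4)
  rows 96-103 [x1,x2,x3,x4=1100]: 00000000  (ones: 0)
  rows 104-111 [x1,x2,x3,x4=1101]: 00000000  (ones: 0)
  rows 112-119 [x1,x2,x3,x4=1110]: 10101010  (ones: 4)
  rows 120-127 [x1,x2,x3,x4=1111]: 10101010  (ones: 4)
Satisfying assignments = 0+0+0+0+0+0+0+0+0+0+4+4+0+0+4+4 = 16

16


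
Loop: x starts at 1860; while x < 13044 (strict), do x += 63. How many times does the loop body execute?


Step 1: x goes from 1860 toward 13044 by 63; the body runs while x<13044, so iterations = ceil((bound-start)/step)
Step 2: Distance=11184
Step 3: ceil(11184/63)=178

178


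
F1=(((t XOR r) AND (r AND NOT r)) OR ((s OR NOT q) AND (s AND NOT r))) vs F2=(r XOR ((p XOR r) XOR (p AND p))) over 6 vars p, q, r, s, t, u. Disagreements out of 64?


F1 = (((t XOR r) AND (r AND NOT r)) OR ((s OR NOT q) AND (s AND NOT r)))
F2 = (r XOR ((p XOR r) XOR (p AND p)))
Evaluate both on each of 64 rows (bits = p,q,r,s,t,u):
  row 0 [000000]: F1=0 F2=0 -> 0
  row 1 [000001]: F1=0 F2=0 -> 0
  row 2 [000010]: F1=0 F2=0 -> 0
  row 3 [000011]: F1=0 F2=0 -> 0
  row 4 [000100]: F1=1 F2=0 (differ) -> 1
  (every remaining row is evaluated the same way; all 64 results are listed next)
Full result column, 8 rows per line (p,q,r fixed per line; s,t,u runs 000..111 left to right):
  rows 0-7 [p,q,r=000]: 00001111  (ones: 4)
  rows 8-15 [p,q,r=001]: 00000000  (ones: 0)
  rows 16-23 [p,q,r=010]: 00001111  (ones: 4)
  rows 24-31 [p,q,r=011]: 00000000  (ones: 0)
  rows 32-39 [p,q,r=100]: 00001111  (ones: 4)
  rows 40-47 [p,q,r=101]: 00000000  (ones: 0)
  rows 48-55 [p,q,r=110]: 00001111  (ones: 4)
  rows 56-63 [p,q,r=111]: 00000000  (ones: 0)
Disagreements = 4+0+4+0+4+0+4+0 = 16

16


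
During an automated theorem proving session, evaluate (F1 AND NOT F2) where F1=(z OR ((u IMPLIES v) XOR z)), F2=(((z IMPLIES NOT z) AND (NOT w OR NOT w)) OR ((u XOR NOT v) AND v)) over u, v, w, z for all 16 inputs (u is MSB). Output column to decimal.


F1 = (z OR ((u IMPLIES v) XOR z))
F2 = (((z IMPLIES NOT z) AND (NOT w OR NOT w)) OR ((u XOR NOT v) AND v))
Counterexample to F1=>F2 is where F1=1 and F2=0.
Evaluate each row (bits = u,v,w,z, MSB first):
  row 0 [0000]: F1=1 F2=1 -> F1&~F2 -> 0
  row 1 [0001]: F1=1 F2=0 -> F1&~F2 -> 1
  row 2 [0010]: F1=1 F2=0 -> F1&~F2 -> 1
  row 3 [0011]: F1=1 F2=0 -> F1&~F2 -> 1
  row 4 [0100]: F1=1 F2=1 -> F1&~F2 -> 0
  row 5 [0101]: F1=1 F2=0 -> F1&~F2 -> 1
  row 6 [0110]: F1=1 F2=0 -> F1&~F2 -> 1
  row 7 [0111]: F1=1 F2=0 -> F1&~F2 -> 1
  row 8 [1000]: F1=0 F2=1 -> F1&~F2 -> 0
  row 9 [1001]: F1=1 F2=0 -> F1&~F2 -> 1
  row 10 [1010]: F1=0 F2=0 -> F1&~F2 -> 0
  row 11 [1011]: F1=1 F2=0 -> F1&~F2 -> 1
  row 12 [1100]: F1=1 F2=1 -> F1&~F2 -> 0
  row 13 [1101]: F1=1 F2=1 -> F1&~F2 -> 0
  row 14 [1110]: F1=1 F2=1 -> F1&~F2 -> 0
  row 15 [1111]: F1=1 F2=1 -> F1&~F2 -> 0
Full result column, 4 rows per line (u,v fixed per line; w,z runs 00..11 left to right):
  rows 0-3 [u,v=00]: 0111  = hex 7
  rows 4-7 [u,v=01]: 0111  = hex 7
  rows 8-11 [u,v=10]: 0101  = hex 5
  rows 12-15 [u,v=11]: 0000  = hex 0
Counterexample vector (row 0 .. row 15) = 0111011101010000
Output column grouped in 4s = 0111 0111 0101 0000 = 0x7750
Convert to decimal digit by digit (value = value*16 + digit):
  7 -> 7
  7*16 + 7 = 119
  119*16 + 5 = 1909
  1909*16 + 0 = 30544
Decimal = 30544

30544


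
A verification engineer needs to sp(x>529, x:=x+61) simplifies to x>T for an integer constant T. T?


Formula: sp(P, x:=E) = exists old_x. (x = E[old_x/x]) AND P[old_x/x] (old_x is the value of x before the assignment; eliminate old_x by solving x = E[old_x/x] for old_x)
Step 1: Precondition P: x>529, i.e. old_x > 529
Step 2: Assignment gives x = old_x + 61, so old_x = x - 61
Step 3: Substitute into P: x - 61 > 529
Step 4: Simplify: x > 529+61 = 590

590


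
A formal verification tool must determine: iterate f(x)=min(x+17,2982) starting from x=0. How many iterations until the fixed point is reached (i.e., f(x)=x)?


Step 1: x=0, cap=2982, increment=17
Step 2: x grows by 17 each step until capped at 2982; fixed point is x=2982
Step 3: iterations = ceil(2982/17) = 176

176


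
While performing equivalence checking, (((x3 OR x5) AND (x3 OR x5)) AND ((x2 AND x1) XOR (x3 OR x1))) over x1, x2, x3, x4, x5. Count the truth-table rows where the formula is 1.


Formula: (((x3 OR x5) AND (x3 OR x5)) AND ((x2 AND x1) XOR (x3 OR x1))) over 5 vars (32 rows)
Evaluate each row (x1, x2, x3, x4, x5 as bits, MSB first):
  row 0 [00000]: (((0 OR 0) AND (0 OR 0)) AND ((0 AND 0) XOR (0 OR 0))) -> 0
  row 1 [00001]: (((0 OR 1) AND (0 OR 1)) AND ((0 AND 0) XOR (0 OR 0))) -> 0
  row 2 [00010]: (((0 OR 0) AND (0 OR 0)) AND ((0 AND 0) XOR (0 OR 0))) -> 0
  row 3 [00011]: (((0 OR 1) AND (0 OR 1)) AND ((0 AND 0) XOR (0 OR 0))) -> 0
  row 4 [00100]: (((1 OR 0) AND (1 OR 0)) AND ((0 AND 0) XOR (1 OR 0))) -> 1
  row 5 [00101]: (((1 OR 1) AND (1 OR 1)) AND ((0 AND 0) XOR (1 OR 0))) -> 1
  row 6 [00110]: (((1 OR 0) AND (1 OR 0)) AND ((0 AND 0) XOR (1 OR 0))) -> 1
  row 7 [00111]: (((1 OR 1) AND (1 OR 1)) AND ((0 AND 0) XOR (1 OR 0))) -> 1
  row 8 [01000]: (((0 OR 0) AND (0 OR 0)) AND ((1 AND 0) XOR (0 OR 0))) -> 0
  row 9 [01001]: (((0 OR 1) AND (0 OR 1)) AND ((1 AND 0) XOR (0 OR 0))) -> 0
  row 10 [01010]: (((0 OR 0) AND (0 OR 0)) AND ((1 AND 0) XOR (0 OR 0))) -> 0
  row 11 [01011]: (((0 OR 1) AND (0 OR 1)) AND ((1 AND 0) XOR (0 OR 0))) -> 0
  row 12 [01100]: (((1 OR 0) AND (1 OR 0)) AND ((1 AND 0) XOR (1 OR 0))) -> 1
  row 13 [01101]: (((1 OR 1) AND (1 OR 1)) AND ((1 AND 0) XOR (1 OR 0))) -> 1
  row 14 [01110]: (((1 OR 0) AND (1 OR 0)) AND ((1 AND 0) XOR (1 OR 0))) -> 1
  row 15 [01111]: (((1 OR 1) AND (1 OR 1)) AND ((1 AND 0) XOR (1 OR 0))) -> 1
  row 16 [10000]: (((0 OR 0) AND (0 OR 0)) AND ((0 AND 1) XOR (0 OR 1))) -> 0
  row 17 [10001]: (((0 OR 1) AND (0 OR 1)) AND ((0 AND 1) XOR (0 OR 1))) -> 1
  row 18 [10010]: (((0 OR 0) AND (0 OR 0)) AND ((0 AND 1) XOR (0 OR 1))) -> 0
  row 19 [10011]: (((0 OR 1) AND (0 OR 1)) AND ((0 AND 1) XOR (0 OR 1))) -> 1
  row 20 [10100]: (((1 OR 0) AND (1 OR 0)) AND ((0 AND 1) XOR (1 OR 1))) -> 1
  row 21 [10101]: (((1 OR 1) AND (1 OR 1)) AND ((0 AND 1) XOR (1 OR 1))) -> 1
  row 22 [10110]: (((1 OR 0) AND (1 OR 0)) AND ((0 AND 1) XOR (1 OR 1))) -> 1
  row 23 [10111]: (((1 OR 1) AND (1 OR 1)) AND ((0 AND 1) XOR (1 OR 1))) -> 1
  row 24 [11000]: (((0 OR 0) AND (0 OR 0)) AND ((1 AND 1) XOR (0 OR 1))) -> 0
  row 25 [11001]: (((0 OR 1) AND (0 OR 1)) AND ((1 AND 1) XOR (0 OR 1))) -> 0
  row 26 [11010]: (((0 OR 0) AND (0 OR 0)) AND ((1 AND 1) XOR (0 OR 1))) -> 0
  row 27 [11011]: (((0 OR 1) AND (0 OR 1)) AND ((1 AND 1) XOR (0 OR 1))) -> 0
  row 28 [11100]: (((1 OR 0) AND (1 OR 0)) AND ((1 AND 1) XOR (1 OR 1))) -> 0
  row 29 [11101]: (((1 OR 1) AND (1 OR 1)) AND ((1 AND 1) XOR (1 OR 1))) -> 0
  row 30 [11110]: (((1 OR 0) AND (1 OR 0)) AND ((1 AND 1) XOR (1 OR 1))) -> 0
  row 31 [11111]: (((1 OR 1) AND (1 OR 1)) AND ((1 AND 1) XOR (1 OR 1))) -> 0
Full result column, 8 rows per line (x1,x2 fixed per line; x3,x4,x5 runs 000..111 left to right):
  rows 0-7 [x1,x2=00]: 00001111  (ones: 4)
  rows 8-15 [x1,x2=01]: 00001111  (ones: 4)
  rows 16-23 [x1,x2=10]: 01011111  (ones: 6)
  rows 24-31 [x1,x2=11]: 00000000  (ones: 0)
Count of 1-rows = 4+4+6+0 = 14

14
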